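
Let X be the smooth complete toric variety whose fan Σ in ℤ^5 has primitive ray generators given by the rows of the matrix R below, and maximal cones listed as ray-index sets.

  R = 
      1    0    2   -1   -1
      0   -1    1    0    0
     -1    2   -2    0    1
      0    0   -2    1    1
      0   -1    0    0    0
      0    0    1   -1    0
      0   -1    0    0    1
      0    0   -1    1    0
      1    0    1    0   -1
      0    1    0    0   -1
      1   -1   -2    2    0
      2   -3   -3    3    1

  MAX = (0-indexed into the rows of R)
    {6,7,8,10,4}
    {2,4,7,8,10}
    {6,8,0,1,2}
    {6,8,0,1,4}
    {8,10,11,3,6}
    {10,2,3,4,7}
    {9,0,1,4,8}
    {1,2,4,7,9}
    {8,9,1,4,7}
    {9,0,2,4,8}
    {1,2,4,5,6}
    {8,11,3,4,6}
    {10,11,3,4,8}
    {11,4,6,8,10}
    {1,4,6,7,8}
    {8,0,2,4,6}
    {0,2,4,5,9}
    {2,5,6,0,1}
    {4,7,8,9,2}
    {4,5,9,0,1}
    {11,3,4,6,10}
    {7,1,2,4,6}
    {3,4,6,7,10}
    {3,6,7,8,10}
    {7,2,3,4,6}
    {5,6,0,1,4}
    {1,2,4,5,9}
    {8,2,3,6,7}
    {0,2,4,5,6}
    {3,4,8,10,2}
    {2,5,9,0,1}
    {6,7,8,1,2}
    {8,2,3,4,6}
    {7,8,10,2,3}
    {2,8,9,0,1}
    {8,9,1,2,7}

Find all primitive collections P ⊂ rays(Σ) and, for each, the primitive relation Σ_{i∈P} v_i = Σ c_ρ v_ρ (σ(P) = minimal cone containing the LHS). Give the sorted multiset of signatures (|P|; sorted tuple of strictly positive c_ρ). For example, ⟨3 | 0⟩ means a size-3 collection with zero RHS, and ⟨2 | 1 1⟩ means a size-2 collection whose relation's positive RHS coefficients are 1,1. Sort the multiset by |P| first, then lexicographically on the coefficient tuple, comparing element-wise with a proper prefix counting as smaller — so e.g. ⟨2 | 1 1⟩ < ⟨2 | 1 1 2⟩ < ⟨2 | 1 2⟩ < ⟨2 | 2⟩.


|primitive collections| = 24. Relations:

  {5,7}:  v_{5} + v_{7} = 0  ⇒ sig = ⟨2 | 0⟩
  {6,9}:  v_{6} + v_{9} = 0  ⇒ sig = ⟨2 | 0⟩
  {0,7}:  v_{0} + v_{7} = v_{8}  ⇒ sig = ⟨2 | 1⟩
  {5,8}:  v_{5} + v_{8} = v_{0}  ⇒ sig = ⟨2 | 1⟩
  {1,3}:  v_{1} + v_{3} = v_{6} + v_{7}  ⇒ sig = ⟨2 | 1 1⟩
  {5,10}:  v_{5} + v_{10} = v_{3} + v_{4} + v_{8}  ⇒ sig = ⟨2 | 1 1 1⟩
  {3,5}:  v_{3} + v_{5} = v_{2} + v_{4} + v_{6} + v_{8}  ⇒ sig = ⟨2 | 1 1 1 1⟩
  {3,9}:  v_{3} + v_{9} = v_{2} + v_{4} + v_{7} + v_{8}  ⇒ sig = ⟨2 | 1 1 1 1⟩
  {9,11}:  v_{9} + v_{11} = v_{3} + v_{4} + v_{8} + v_{10}  ⇒ sig = ⟨2 | 1 1 1 1⟩
  {1,11}:  v_{1} + v_{11} = v_{4} + 2·v_{6} + v_{7} + v_{8} + v_{10}  ⇒ sig = ⟨2 | 1 1 1 1 2⟩
  {0,3}:  v_{0} + v_{3} = v_{2} + v_{4} + v_{6} + 2·v_{8}  ⇒ sig = ⟨2 | 1 1 1 2⟩
  {1,10}:  v_{1} + v_{10} = v_{4} + v_{6} + 2·v_{7} + v_{8}  ⇒ sig = ⟨2 | 1 1 1 2⟩
  {0,10}:  v_{0} + v_{10} = v_{3} + v_{4} + 2·v_{8}  ⇒ sig = ⟨2 | 1 1 2⟩
  {2,11}:  v_{2} + v_{11} = 3·v_{3} + v_{4} + v_{8}  ⇒ sig = ⟨2 | 1 1 3⟩
  {7,11}:  v_{7} + v_{11} = v_{6} + 2·v_{10}  ⇒ sig = ⟨2 | 1 2⟩
  {5,11}:  v_{5} + v_{11} = 2·v_{3} + 2·v_{4} + v_{6} + 2·v_{8}  ⇒ sig = ⟨2 | 1 2 2 2⟩
  {9,10}:  v_{9} + v_{10} = v_{2} + 2·v_{4} + 2·v_{7} + 2·v_{8}  ⇒ sig = ⟨2 | 1 2 2 2⟩
  {0,11}:  v_{0} + v_{11} = 2·v_{3} + 2·v_{4} + v_{6} + 3·v_{8}  ⇒ sig = ⟨2 | 1 2 2 3⟩
  {2,6,10}:  v_{2} + v_{6} + v_{10} = 2·v_{3}  ⇒ sig = ⟨3 | 2⟩
  {1,2,4,8}:  v_{1} + v_{2} + v_{4} + v_{8} = 0  ⇒ sig = ⟨4 | 0⟩
  {0,1,2,4}:  v_{0} + v_{1} + v_{2} + v_{4} = v_{5}  ⇒ sig = ⟨4 | 1⟩
  {3,4,7,8}:  v_{3} + v_{4} + v_{7} + v_{8} = v_{10}  ⇒ sig = ⟨4 | 1⟩
  {2,4,6,7,8}:  v_{2} + v_{4} + v_{6} + v_{7} + v_{8} = v_{3}  ⇒ sig = ⟨5 | 1⟩
  {3,4,6,8,10}:  v_{3} + v_{4} + v_{6} + v_{8} + v_{10} = v_{11}  ⇒ sig = ⟨5 | 1⟩

so the primitive-relation signature multiset is
    ⟨2 | 0⟩
    ⟨2 | 0⟩
    ⟨2 | 1⟩
    ⟨2 | 1⟩
    ⟨2 | 1 1⟩
    ⟨2 | 1 1 1⟩
    ⟨2 | 1 1 1 1⟩
    ⟨2 | 1 1 1 1⟩
    ⟨2 | 1 1 1 1⟩
    ⟨2 | 1 1 1 1 2⟩
    ⟨2 | 1 1 1 2⟩
    ⟨2 | 1 1 1 2⟩
    ⟨2 | 1 1 2⟩
    ⟨2 | 1 1 3⟩
    ⟨2 | 1 2⟩
    ⟨2 | 1 2 2 2⟩
    ⟨2 | 1 2 2 2⟩
    ⟨2 | 1 2 2 3⟩
    ⟨3 | 2⟩
    ⟨4 | 0⟩
    ⟨4 | 1⟩
    ⟨4 | 1⟩
    ⟨5 | 1⟩
    ⟨5 | 1⟩


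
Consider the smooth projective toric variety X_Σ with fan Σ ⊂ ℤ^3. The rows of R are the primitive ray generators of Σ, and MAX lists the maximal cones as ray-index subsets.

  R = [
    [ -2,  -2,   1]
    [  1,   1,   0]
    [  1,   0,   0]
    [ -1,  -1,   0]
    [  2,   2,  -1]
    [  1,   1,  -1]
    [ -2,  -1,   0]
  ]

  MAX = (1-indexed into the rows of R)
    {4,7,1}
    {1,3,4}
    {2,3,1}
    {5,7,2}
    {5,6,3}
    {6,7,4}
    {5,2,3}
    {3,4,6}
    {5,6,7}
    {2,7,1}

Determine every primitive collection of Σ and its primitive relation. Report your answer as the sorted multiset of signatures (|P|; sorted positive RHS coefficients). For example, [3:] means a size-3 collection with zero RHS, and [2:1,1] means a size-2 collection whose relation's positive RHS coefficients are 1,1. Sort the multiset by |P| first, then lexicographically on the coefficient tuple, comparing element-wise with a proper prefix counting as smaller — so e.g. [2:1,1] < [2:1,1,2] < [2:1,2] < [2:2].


|primitive collections| = 6. Relations:

  P={1,5}:  v_{1} + v_{5} = 0 ; sig = [2:]
  P={2,4}:  v_{2} + v_{4} = 0 ; sig = [2:]
  P={1,6}:  v_{1} + v_{6} = v_{4} ; sig = [2:1]
  P={2,6}:  v_{2} + v_{6} = v_{5} ; sig = [2:1]
  P={3,7}:  v_{3} + v_{7} = v_{4} ; sig = [2:1]
  P={4,5}:  v_{4} + v_{5} = v_{6} ; sig = [2:1]

so the primitive-relation signature multiset is
    |P|=2: 6 collections, coeffs (), (), (1), (1), (1), (1)


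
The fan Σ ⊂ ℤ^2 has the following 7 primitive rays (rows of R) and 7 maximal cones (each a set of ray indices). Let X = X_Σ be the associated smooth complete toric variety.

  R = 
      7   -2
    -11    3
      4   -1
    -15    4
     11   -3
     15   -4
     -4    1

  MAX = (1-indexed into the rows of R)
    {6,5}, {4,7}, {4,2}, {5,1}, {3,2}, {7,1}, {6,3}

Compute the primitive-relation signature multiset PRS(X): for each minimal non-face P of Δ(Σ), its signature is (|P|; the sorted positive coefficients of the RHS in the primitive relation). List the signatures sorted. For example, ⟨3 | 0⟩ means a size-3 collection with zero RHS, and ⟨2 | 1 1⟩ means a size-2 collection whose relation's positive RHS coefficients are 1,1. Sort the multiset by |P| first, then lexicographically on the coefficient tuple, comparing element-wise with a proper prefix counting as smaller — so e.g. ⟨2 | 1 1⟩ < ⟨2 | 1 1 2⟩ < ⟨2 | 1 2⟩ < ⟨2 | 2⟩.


Δ(Σ) — 7 vertices, 14 min non-faces:

  {2,5}:  v_{2} + v_{5} = 0 — sig = ⟨2 | 0⟩
  {3,7}:  v_{3} + v_{7} = 0 — sig = ⟨2 | 0⟩
  {4,6}:  v_{4} + v_{6} = 0 — sig = ⟨2 | 0⟩
  {1,2}:  v_{1} + v_{2} = v_{7} — sig = ⟨2 | 1⟩
  {1,3}:  v_{1} + v_{3} = v_{5} — sig = ⟨2 | 1⟩
  {2,6}:  v_{2} + v_{6} = v_{3} — sig = ⟨2 | 1⟩
  {2,7}:  v_{2} + v_{7} = v_{4} — sig = ⟨2 | 1⟩
  {3,4}:  v_{3} + v_{4} = v_{2} — sig = ⟨2 | 1⟩
  {3,5}:  v_{3} + v_{5} = v_{6} — sig = ⟨2 | 1⟩
  {4,5}:  v_{4} + v_{5} = v_{7} — sig = ⟨2 | 1⟩
  {5,7}:  v_{5} + v_{7} = v_{1} — sig = ⟨2 | 1⟩
  {6,7}:  v_{6} + v_{7} = v_{5} — sig = ⟨2 | 1⟩
  {1,4}:  v_{1} + v_{4} = 2·v_{7} — sig = ⟨2 | 2⟩
  {1,6}:  v_{1} + v_{6} = 2·v_{5} — sig = ⟨2 | 2⟩

Sorted signature multiset PRS(X):
    ⟨2 | 0⟩
    ⟨2 | 0⟩
    ⟨2 | 0⟩
    ⟨2 | 1⟩
    ⟨2 | 1⟩
    ⟨2 | 1⟩
    ⟨2 | 1⟩
    ⟨2 | 1⟩
    ⟨2 | 1⟩
    ⟨2 | 1⟩
    ⟨2 | 1⟩
    ⟨2 | 1⟩
    ⟨2 | 2⟩
    ⟨2 | 2⟩


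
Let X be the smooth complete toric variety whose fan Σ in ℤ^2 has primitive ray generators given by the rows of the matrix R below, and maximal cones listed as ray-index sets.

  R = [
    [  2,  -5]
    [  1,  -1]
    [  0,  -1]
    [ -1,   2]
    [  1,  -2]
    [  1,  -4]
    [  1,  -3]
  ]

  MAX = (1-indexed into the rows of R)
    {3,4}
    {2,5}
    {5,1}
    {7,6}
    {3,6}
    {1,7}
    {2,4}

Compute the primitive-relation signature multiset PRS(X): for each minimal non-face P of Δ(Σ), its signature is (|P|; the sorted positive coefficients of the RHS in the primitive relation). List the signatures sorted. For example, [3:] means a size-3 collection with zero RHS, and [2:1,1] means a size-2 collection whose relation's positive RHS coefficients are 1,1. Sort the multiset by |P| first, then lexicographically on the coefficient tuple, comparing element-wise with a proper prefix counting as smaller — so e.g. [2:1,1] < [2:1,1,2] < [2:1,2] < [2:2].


Primitive collections (14):

  • {4,5}:  v_{4} + v_{5} = 0  so sig = [2:]
  • {1,4}:  v_{1} + v_{4} = v_{7}  so sig = [2:1]
  • {2,3}:  v_{2} + v_{3} = v_{5}  so sig = [2:1]
  • {2,6}:  v_{2} + v_{6} = v_{1}  so sig = [2:1]
  • {3,5}:  v_{3} + v_{5} = v_{7}  so sig = [2:1]
  • {3,7}:  v_{3} + v_{7} = v_{6}  so sig = [2:1]
  • {4,7}:  v_{4} + v_{7} = v_{3}  so sig = [2:1]
  • {5,7}:  v_{5} + v_{7} = v_{1}  so sig = [2:1]
  • {1,3}:  v_{1} + v_{3} = 2·v_{7}  so sig = [2:2]
  • {2,7}:  v_{2} + v_{7} = 2·v_{5}  so sig = [2:2]
  • {4,6}:  v_{4} + v_{6} = 2·v_{3}  so sig = [2:2]
  • {5,6}:  v_{5} + v_{6} = 2·v_{7}  so sig = [2:2]
  • {1,2}:  v_{1} + v_{2} = 3·v_{5}  so sig = [2:3]
  • {1,6}:  v_{1} + v_{6} = 3·v_{7}  so sig = [2:3]

Hence PRS(X_Σ) =
    |P|=2: 14 collections, coeffs (), (1), (1), (1), (1), (1), (1), (1), (2), (2), (2), (2), (3), (3)


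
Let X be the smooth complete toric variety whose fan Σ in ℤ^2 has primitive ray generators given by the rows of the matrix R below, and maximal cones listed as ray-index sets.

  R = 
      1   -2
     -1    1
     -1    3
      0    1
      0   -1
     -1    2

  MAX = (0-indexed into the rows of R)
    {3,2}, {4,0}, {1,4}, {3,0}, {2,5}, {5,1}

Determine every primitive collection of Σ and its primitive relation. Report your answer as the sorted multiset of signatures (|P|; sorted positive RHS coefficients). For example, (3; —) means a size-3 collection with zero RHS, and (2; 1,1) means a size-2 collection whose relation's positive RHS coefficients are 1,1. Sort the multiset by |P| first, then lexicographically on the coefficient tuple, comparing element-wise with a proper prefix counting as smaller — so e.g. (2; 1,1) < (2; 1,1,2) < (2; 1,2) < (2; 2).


Minimal non-faces — 9 found among 6 rays, 6 max cones:

  P = {0,5}:  v_{0} + v_{5} = 0  →  sig = (2; —)
  P = {3,4}:  v_{3} + v_{4} = 0  →  sig = (2; —)
  P = {0,1}:  v_{0} + v_{1} = v_{4}  →  sig = (2; 1)
  P = {0,2}:  v_{0} + v_{2} = v_{3}  →  sig = (2; 1)
  P = {1,3}:  v_{1} + v_{3} = v_{5}  →  sig = (2; 1)
  P = {2,4}:  v_{2} + v_{4} = v_{5}  →  sig = (2; 1)
  P = {3,5}:  v_{3} + v_{5} = v_{2}  →  sig = (2; 1)
  P = {4,5}:  v_{4} + v_{5} = v_{1}  →  sig = (2; 1)
  P = {1,2}:  v_{1} + v_{2} = 2·v_{5}  →  sig = (2; 2)

Hence PRS(X_Σ) =
    (2; —)
    (2; —)
    (2; 1)
    (2; 1)
    (2; 1)
    (2; 1)
    (2; 1)
    (2; 1)
    (2; 2)


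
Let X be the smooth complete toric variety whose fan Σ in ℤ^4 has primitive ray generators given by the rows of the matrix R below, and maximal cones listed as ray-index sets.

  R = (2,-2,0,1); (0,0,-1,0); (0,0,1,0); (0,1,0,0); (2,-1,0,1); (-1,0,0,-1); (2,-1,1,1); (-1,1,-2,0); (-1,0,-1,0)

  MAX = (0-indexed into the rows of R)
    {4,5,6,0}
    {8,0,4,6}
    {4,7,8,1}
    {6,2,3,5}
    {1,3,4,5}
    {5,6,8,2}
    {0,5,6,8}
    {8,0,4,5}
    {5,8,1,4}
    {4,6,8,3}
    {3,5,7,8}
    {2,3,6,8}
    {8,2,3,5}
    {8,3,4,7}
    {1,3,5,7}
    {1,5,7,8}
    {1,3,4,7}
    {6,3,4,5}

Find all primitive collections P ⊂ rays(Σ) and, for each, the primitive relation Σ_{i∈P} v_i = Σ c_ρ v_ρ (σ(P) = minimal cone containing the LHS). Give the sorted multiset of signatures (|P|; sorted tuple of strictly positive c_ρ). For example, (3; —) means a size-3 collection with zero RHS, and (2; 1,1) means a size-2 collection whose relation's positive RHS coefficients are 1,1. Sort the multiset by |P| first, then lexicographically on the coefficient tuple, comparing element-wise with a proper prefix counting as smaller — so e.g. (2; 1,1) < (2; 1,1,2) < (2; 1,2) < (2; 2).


14 minimal non-faces of Δ(Σ) (on 9 rays):

  {1,2}:  v_{1} + v_{2} = 0 ; sig = (2; —)
  {0,3}:  v_{0} + v_{3} = v_{4} ; sig = (2; 1)
  {1,6}:  v_{1} + v_{6} = v_{4} ; sig = (2; 1)
  {2,4}:  v_{2} + v_{4} = v_{6} ; sig = (2; 1)
  {2,7}:  v_{2} + v_{7} = v_{3} + v_{8} ; sig = (2; 1,1)
  {0,7}:  v_{0} + v_{7} = v_{1} + v_{4} + v_{8} ; sig = (2; 1,1,1)
  {6,7}:  v_{6} + v_{7} = v_{3} + v_{4} + v_{8} ; sig = (2; 1,1,1)
  {0,1}:  v_{0} + v_{1} = 2·v_{4} + v_{5} + v_{8} ; sig = (2; 1,1,2)
  {0,2}:  v_{0} + v_{2} = v_{5} + 2·v_{6} + v_{8} ; sig = (2; 1,1,2)
  {1,3,8}:  v_{1} + v_{3} + v_{8} = v_{7} ; sig = (3; 1)
  {4,5,7}:  v_{4} + v_{5} + v_{7} = 2·v_{1} ; sig = (3; 2)
  {3,5,6,8}:  v_{3} + v_{5} + v_{6} + v_{8} = 0 ; sig = (4; —)
  {3,4,5,8}:  v_{3} + v_{4} + v_{5} + v_{8} = v_{1} ; sig = (4; 1)
  {4,5,6,8}:  v_{4} + v_{5} + v_{6} + v_{8} = v_{0} ; sig = (4; 1)

so the primitive-relation signature multiset is
{ (2; —),  (2; 1) ×3,  (2; 1,1),  (2; 1,1,1) ×2,  (2; 1,1,2) ×2,  (3; 1),  (3; 2),  (4; —),  (4; 1) ×2 }


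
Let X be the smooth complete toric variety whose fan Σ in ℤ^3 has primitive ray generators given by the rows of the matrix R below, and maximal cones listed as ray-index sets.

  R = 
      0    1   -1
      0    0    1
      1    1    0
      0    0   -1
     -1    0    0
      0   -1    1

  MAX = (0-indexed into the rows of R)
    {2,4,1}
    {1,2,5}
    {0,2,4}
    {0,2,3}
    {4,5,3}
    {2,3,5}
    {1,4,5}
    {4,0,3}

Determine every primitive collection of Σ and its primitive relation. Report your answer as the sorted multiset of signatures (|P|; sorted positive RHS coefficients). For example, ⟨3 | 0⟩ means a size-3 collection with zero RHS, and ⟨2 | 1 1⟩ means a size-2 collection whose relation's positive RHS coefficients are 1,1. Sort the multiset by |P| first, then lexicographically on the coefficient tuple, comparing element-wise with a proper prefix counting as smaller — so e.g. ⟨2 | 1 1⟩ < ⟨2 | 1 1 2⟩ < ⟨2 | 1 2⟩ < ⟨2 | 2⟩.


Primitive collections (5):

  P = {0,5}:  v_{0} + v_{5} = 0  so sig = ⟨2 | 0⟩
  P = {1,3}:  v_{1} + v_{3} = 0  so sig = ⟨2 | 0⟩
  P = {0,1}:  v_{0} + v_{1} = v_{2} + v_{4}  so sig = ⟨2 | 1 1⟩
  P = {2,3,4}:  v_{2} + v_{3} + v_{4} = v_{0}  so sig = ⟨3 | 1⟩
  P = {2,4,5}:  v_{2} + v_{4} + v_{5} = v_{1}  so sig = ⟨3 | 1⟩

so the primitive-relation signature multiset is
[⟨2 | 0⟩, ⟨2 | 0⟩, ⟨2 | 1 1⟩, ⟨3 | 1⟩, ⟨3 | 1⟩]


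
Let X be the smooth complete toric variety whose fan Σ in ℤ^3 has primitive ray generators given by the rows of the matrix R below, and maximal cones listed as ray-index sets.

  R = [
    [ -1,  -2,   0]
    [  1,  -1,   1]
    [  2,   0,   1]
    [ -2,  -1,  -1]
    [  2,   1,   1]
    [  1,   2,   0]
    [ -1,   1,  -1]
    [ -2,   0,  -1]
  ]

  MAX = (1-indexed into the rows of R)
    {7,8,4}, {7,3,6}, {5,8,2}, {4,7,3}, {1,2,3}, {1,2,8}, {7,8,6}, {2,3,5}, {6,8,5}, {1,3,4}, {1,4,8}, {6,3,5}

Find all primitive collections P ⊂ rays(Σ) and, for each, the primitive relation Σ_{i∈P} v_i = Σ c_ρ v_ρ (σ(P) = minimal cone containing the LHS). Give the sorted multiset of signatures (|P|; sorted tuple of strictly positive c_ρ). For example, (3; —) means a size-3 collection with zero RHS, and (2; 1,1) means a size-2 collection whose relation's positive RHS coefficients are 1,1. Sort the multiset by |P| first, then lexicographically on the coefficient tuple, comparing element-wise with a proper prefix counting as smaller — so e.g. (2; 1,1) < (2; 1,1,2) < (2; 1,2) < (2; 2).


Σ has 10 primitive collections:

  {1,6}:  v_{1} + v_{6} = 0  ⟹  sig = (2; —)
  {2,7}:  v_{2} + v_{7} = 0  ⟹  sig = (2; —)
  {3,8}:  v_{3} + v_{8} = 0  ⟹  sig = (2; —)
  {4,5}:  v_{4} + v_{5} = 0  ⟹  sig = (2; —)
  {1,5}:  v_{1} + v_{5} = v_{2}  ⟹  sig = (2; 1)
  {1,7}:  v_{1} + v_{7} = v_{4}  ⟹  sig = (2; 1)
  {2,4}:  v_{2} + v_{4} = v_{1}  ⟹  sig = (2; 1)
  {2,6}:  v_{2} + v_{6} = v_{5}  ⟹  sig = (2; 1)
  {4,6}:  v_{4} + v_{6} = v_{7}  ⟹  sig = (2; 1)
  {5,7}:  v_{5} + v_{7} = v_{6}  ⟹  sig = (2; 1)

Signatures (|P|; sorted positive RHS coefficients), sorted:
    |P|=2: 10 collections, coeffs (), (), (), (), (1), (1), (1), (1), (1), (1)


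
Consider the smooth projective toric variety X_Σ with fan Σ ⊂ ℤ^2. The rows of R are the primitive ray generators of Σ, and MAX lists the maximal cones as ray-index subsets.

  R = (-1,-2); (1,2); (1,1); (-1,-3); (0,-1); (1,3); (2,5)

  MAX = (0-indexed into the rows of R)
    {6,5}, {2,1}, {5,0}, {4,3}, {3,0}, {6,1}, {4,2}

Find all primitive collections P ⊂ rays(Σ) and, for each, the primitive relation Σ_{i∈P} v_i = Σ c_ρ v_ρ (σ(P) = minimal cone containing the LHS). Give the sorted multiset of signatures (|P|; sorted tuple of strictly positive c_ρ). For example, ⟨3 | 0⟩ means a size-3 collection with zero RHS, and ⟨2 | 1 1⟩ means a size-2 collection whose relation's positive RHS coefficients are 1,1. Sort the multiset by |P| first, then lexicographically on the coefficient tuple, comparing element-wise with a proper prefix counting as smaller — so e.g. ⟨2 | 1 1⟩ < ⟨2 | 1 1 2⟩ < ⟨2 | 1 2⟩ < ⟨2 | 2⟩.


|primitive collections| = 14. Relations:

  P = {0,1}:  v_{0} + v_{1} = 0  so sig = ⟨2 | 0⟩
  P = {3,5}:  v_{3} + v_{5} = 0  so sig = ⟨2 | 0⟩
  P = {0,2}:  v_{0} + v_{2} = v_{4}  so sig = ⟨2 | 1⟩
  P = {0,4}:  v_{0} + v_{4} = v_{3}  so sig = ⟨2 | 1⟩
  P = {0,6}:  v_{0} + v_{6} = v_{5}  so sig = ⟨2 | 1⟩
  P = {1,3}:  v_{1} + v_{3} = v_{4}  so sig = ⟨2 | 1⟩
  P = {1,4}:  v_{1} + v_{4} = v_{2}  so sig = ⟨2 | 1⟩
  P = {1,5}:  v_{1} + v_{5} = v_{6}  so sig = ⟨2 | 1⟩
  P = {3,6}:  v_{3} + v_{6} = v_{1}  so sig = ⟨2 | 1⟩
  P = {4,5}:  v_{4} + v_{5} = v_{1}  so sig = ⟨2 | 1⟩
  P = {2,3}:  v_{2} + v_{3} = 2·v_{4}  so sig = ⟨2 | 2⟩
  P = {2,5}:  v_{2} + v_{5} = 2·v_{1}  so sig = ⟨2 | 2⟩
  P = {4,6}:  v_{4} + v_{6} = 2·v_{1}  so sig = ⟨2 | 2⟩
  P = {2,6}:  v_{2} + v_{6} = 3·v_{1}  so sig = ⟨2 | 3⟩

so the primitive-relation signature multiset is
    |P|=2: 14 collections, coeffs (), (), (1), (1), (1), (1), (1), (1), (1), (1), (2), (2), (2), (3)


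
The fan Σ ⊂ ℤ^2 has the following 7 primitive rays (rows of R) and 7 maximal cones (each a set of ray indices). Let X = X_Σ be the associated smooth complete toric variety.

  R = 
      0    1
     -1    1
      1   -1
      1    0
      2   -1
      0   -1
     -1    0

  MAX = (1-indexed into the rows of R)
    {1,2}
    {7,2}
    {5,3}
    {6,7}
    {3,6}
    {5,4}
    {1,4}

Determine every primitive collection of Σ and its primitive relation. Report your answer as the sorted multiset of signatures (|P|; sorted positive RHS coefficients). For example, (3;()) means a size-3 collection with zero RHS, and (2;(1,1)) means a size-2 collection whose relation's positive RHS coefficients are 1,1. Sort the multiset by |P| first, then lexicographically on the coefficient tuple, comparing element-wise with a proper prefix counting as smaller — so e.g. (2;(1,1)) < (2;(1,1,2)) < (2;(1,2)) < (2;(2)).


|primitive collections| = 14. Relations:

  • {1,6}:  v_{1} + v_{6} = 0 — sig = (2;())
  • {2,3}:  v_{2} + v_{3} = 0 — sig = (2;())
  • {4,7}:  v_{4} + v_{7} = 0 — sig = (2;())
  • {1,3}:  v_{1} + v_{3} = v_{4} — sig = (2;(1))
  • {1,7}:  v_{1} + v_{7} = v_{2} — sig = (2;(1))
  • {2,4}:  v_{2} + v_{4} = v_{1} — sig = (2;(1))
  • {2,5}:  v_{2} + v_{5} = v_{4} — sig = (2;(1))
  • {2,6}:  v_{2} + v_{6} = v_{7} — sig = (2;(1))
  • {3,4}:  v_{3} + v_{4} = v_{5} — sig = (2;(1))
  • {3,7}:  v_{3} + v_{7} = v_{6} — sig = (2;(1))
  • {4,6}:  v_{4} + v_{6} = v_{3} — sig = (2;(1))
  • {5,7}:  v_{5} + v_{7} = v_{3} — sig = (2;(1))
  • {1,5}:  v_{1} + v_{5} = 2·v_{4} — sig = (2;(2))
  • {5,6}:  v_{5} + v_{6} = 2·v_{3} — sig = (2;(2))

so the primitive-relation signature multiset is
{ (2;()) ×3,  (2;(1)) ×9,  (2;(2)) ×2 }


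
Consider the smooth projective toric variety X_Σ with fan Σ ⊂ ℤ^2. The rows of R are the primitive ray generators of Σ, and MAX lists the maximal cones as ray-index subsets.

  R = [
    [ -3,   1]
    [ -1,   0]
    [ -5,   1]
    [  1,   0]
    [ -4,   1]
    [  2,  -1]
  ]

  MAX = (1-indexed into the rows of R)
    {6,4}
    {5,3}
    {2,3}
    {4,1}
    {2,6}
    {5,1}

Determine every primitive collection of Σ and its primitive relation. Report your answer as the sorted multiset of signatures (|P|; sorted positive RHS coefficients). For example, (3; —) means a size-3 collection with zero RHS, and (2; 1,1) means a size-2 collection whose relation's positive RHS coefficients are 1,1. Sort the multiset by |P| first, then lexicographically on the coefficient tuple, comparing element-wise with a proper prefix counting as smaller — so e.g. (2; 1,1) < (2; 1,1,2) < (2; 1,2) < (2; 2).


The 9 primitive collections of Σ (r=6, n=2):

  P={2,4}:  v_{2} + v_{4} = 0  ⟹  sig = (2; —)
  P={1,2}:  v_{1} + v_{2} = v_{5}  ⟹  sig = (2; 1)
  P={1,6}:  v_{1} + v_{6} = v_{2}  ⟹  sig = (2; 1)
  P={2,5}:  v_{2} + v_{5} = v_{3}  ⟹  sig = (2; 1)
  P={3,4}:  v_{3} + v_{4} = v_{5}  ⟹  sig = (2; 1)
  P={4,5}:  v_{4} + v_{5} = v_{1}  ⟹  sig = (2; 1)
  P={1,3}:  v_{1} + v_{3} = 2·v_{5}  ⟹  sig = (2; 2)
  P={5,6}:  v_{5} + v_{6} = 2·v_{2}  ⟹  sig = (2; 2)
  P={3,6}:  v_{3} + v_{6} = 3·v_{2}  ⟹  sig = (2; 3)

Signatures (|P|; sorted positive RHS coefficients), sorted:
[(2; —), (2; 1), (2; 1), (2; 1), (2; 1), (2; 1), (2; 2), (2; 2), (2; 3)]


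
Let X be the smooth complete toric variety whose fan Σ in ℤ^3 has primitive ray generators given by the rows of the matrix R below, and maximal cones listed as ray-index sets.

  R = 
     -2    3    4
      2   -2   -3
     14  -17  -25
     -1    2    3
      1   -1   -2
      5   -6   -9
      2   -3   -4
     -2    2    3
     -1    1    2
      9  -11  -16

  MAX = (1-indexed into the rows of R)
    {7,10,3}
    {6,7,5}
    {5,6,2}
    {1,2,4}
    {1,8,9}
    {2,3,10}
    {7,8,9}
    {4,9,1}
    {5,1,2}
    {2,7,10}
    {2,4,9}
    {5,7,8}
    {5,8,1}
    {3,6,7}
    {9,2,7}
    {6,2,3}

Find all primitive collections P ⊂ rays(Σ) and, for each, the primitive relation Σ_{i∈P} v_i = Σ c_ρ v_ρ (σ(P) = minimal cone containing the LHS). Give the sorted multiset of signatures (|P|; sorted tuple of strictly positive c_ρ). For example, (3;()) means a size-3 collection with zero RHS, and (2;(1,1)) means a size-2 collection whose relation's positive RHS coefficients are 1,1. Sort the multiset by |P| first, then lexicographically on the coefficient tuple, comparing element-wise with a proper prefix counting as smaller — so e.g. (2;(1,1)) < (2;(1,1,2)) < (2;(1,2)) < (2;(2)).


The 25 primitive collections of Σ (r=10, n=3):

  P = {1,7}:  v_{1} + v_{7} = 0 — sig = (2;())
  P = {2,8}:  v_{2} + v_{8} = 0 — sig = (2;())
  P = {5,9}:  v_{5} + v_{9} = 0 — sig = (2;())
  P = {6,10}:  v_{6} + v_{10} = v_{3} — sig = (2;(1))
  P = {1,6}:  v_{1} + v_{6} = v_{2} + v_{5} — sig = (2;(1,1))
  P = {1,10}:  v_{1} + v_{10} = v_{2} + v_{6} — sig = (2;(1,1))
  P = {4,5}:  v_{4} + v_{5} = v_{1} + v_{2} — sig = (2;(1,1))
  P = {4,7}:  v_{4} + v_{7} = v_{2} + v_{9} — sig = (2;(1,1))
  P = {4,8}:  v_{4} + v_{8} = v_{1} + v_{9} — sig = (2;(1,1))
  P = {6,8}:  v_{6} + v_{8} = v_{5} + v_{7} — sig = (2;(1,1))
  P = {6,9}:  v_{6} + v_{9} = v_{2} + v_{7} — sig = (2;(1,1))
  P = {8,10}:  v_{8} + v_{10} = v_{6} + v_{7} — sig = (2;(1,1))
  P = {3,9}:  v_{3} + v_{9} = v_{2} + v_{7} + v_{10} — sig = (2;(1,1,1))
  P = {1,3}:  v_{1} + v_{3} = v_{2} + 2·v_{6} — sig = (2;(1,2))
  P = {3,4}:  v_{3} + v_{4} = 2·v_{2} + v_{10} — sig = (2;(1,2))
  P = {3,8}:  v_{3} + v_{8} = 2·v_{6} + v_{7} — sig = (2;(1,2))
  P = {4,10}:  v_{4} + v_{10} = 3·v_{2} + v_{7} — sig = (2;(1,3))
  P = {4,6}:  v_{4} + v_{6} = 2·v_{2} — sig = (2;(2))
  P = {5,10}:  v_{5} + v_{10} = 2·v_{6} — sig = (2;(2))
  P = {9,10}:  v_{9} + v_{10} = 2·v_{2} + 2·v_{7} — sig = (2;(2,2))
  P = {3,5}:  v_{3} + v_{5} = 3·v_{6} — sig = (2;(3))
  P = {1,2,9}:  v_{1} + v_{2} + v_{9} = v_{4} — sig = (3;(1))
  P = {2,5,7}:  v_{2} + v_{5} + v_{7} = v_{6} — sig = (3;(1))
  P = {2,6,7}:  v_{2} + v_{6} + v_{7} = v_{10} — sig = (3;(1))
  P = {2,3,7}:  v_{2} + v_{3} + v_{7} = 2·v_{10} — sig = (3;(2))

Sorted signature multiset PRS(X):
    |P|=2: 21 collections, coeffs (), (), (), (1), (1,1), (1,1), (1,1), (1,1), (1,1), (1,1), (1,1), (1,1), (1,1,1), (1,2), (1,2), (1,2), (1,3), (2), (2), (2,2), (3)
    |P|=3: 4 collections, coeffs (1), (1), (1), (2)


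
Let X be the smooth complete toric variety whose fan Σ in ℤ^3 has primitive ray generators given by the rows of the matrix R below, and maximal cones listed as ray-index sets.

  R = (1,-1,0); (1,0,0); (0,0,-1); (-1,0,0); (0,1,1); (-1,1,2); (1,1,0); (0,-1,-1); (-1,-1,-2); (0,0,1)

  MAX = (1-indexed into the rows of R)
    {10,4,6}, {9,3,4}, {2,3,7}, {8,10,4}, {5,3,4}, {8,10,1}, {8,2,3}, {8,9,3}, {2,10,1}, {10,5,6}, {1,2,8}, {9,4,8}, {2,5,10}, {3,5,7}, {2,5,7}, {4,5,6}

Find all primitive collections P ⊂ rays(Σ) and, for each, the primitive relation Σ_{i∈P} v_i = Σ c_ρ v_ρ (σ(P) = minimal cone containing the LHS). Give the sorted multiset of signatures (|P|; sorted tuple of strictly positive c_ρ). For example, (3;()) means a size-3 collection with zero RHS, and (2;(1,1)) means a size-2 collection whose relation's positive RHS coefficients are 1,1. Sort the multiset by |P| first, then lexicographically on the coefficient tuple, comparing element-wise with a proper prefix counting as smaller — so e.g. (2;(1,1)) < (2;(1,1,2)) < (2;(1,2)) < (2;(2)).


|primitive collections| = 25. Relations:

  • {2,4}:  v_{2} + v_{4} = 0  →  sig = (2;())
  • {3,10}:  v_{3} + v_{10} = 0  →  sig = (2;())
  • {5,8}:  v_{5} + v_{8} = 0  →  sig = (2;())
  • {1,3}:  v_{1} + v_{3} = v_{2} + v_{8}  →  sig = (2;(1,1))
  • {1,4}:  v_{1} + v_{4} = v_{8} + v_{10}  →  sig = (2;(1,1))
  • {1,5}:  v_{1} + v_{5} = v_{2} + v_{10}  →  sig = (2;(1,1))
  • {2,6}:  v_{2} + v_{6} = v_{5} + v_{10}  →  sig = (2;(1,1))
  • {2,9}:  v_{2} + v_{9} = v_{3} + v_{8}  →  sig = (2;(1,1))
  • {3,6}:  v_{3} + v_{6} = v_{4} + v_{5}  →  sig = (2;(1,1))
  • {4,7}:  v_{4} + v_{7} = v_{3} + v_{5}  →  sig = (2;(1,1))
  • {5,9}:  v_{5} + v_{9} = v_{3} + v_{4}  →  sig = (2;(1,1))
  • {6,8}:  v_{6} + v_{8} = v_{4} + v_{10}  →  sig = (2;(1,1))
  • {7,8}:  v_{7} + v_{8} = v_{2} + v_{3}  →  sig = (2;(1,1))
  • {7,10}:  v_{7} + v_{10} = v_{2} + v_{5}  →  sig = (2;(1,1))
  • {9,10}:  v_{9} + v_{10} = v_{4} + v_{8}  →  sig = (2;(1,1))
  • {1,6}:  v_{1} + v_{6} = 2·v_{10}  →  sig = (2;(2))
  • {1,7}:  v_{1} + v_{7} = 2·v_{2}  →  sig = (2;(2))
  • {1,9}:  v_{1} + v_{9} = 2·v_{8}  →  sig = (2;(2))
  • {6,7}:  v_{6} + v_{7} = 2·v_{5}  →  sig = (2;(2))
  • {6,9}:  v_{6} + v_{9} = 2·v_{4}  →  sig = (2;(2))
  • {7,9}:  v_{7} + v_{9} = 2·v_{3}  →  sig = (2;(2))
  • {2,3,5}:  v_{2} + v_{3} + v_{5} = v_{7}  →  sig = (3;(1))
  • {2,8,10}:  v_{2} + v_{8} + v_{10} = v_{1}  →  sig = (3;(1))
  • {3,4,8}:  v_{3} + v_{4} + v_{8} = v_{9}  →  sig = (3;(1))
  • {4,5,10}:  v_{4} + v_{5} + v_{10} = v_{6}  →  sig = (3;(1))

Sorted signature multiset PRS(X):
    |P|=2: 21 collections, coeffs (), (), (), (1,1), (1,1), (1,1), (1,1), (1,1), (1,1), (1,1), (1,1), (1,1), (1,1), (1,1), (1,1), (2), (2), (2), (2), (2), (2)
    |P|=3: 4 collections, coeffs (1), (1), (1), (1)


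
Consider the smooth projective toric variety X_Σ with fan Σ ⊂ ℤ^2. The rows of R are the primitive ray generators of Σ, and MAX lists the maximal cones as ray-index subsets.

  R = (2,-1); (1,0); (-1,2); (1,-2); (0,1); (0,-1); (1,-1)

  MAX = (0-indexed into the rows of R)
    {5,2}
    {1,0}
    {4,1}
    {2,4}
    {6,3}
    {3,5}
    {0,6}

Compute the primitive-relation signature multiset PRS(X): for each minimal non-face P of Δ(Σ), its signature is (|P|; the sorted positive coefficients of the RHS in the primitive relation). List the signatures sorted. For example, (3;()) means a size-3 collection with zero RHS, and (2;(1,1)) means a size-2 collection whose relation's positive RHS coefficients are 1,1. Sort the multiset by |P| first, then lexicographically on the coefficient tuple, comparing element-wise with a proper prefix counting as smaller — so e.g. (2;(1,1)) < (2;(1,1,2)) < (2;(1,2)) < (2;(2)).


The 14 primitive collections of Σ (r=7, n=2):

  P={2,3}:  v_{2} + v_{3} = 0  ⇒ sig = (2;())
  P={4,5}:  v_{4} + v_{5} = 0  ⇒ sig = (2;())
  P={1,5}:  v_{1} + v_{5} = v_{6}  ⇒ sig = (2;(1))
  P={1,6}:  v_{1} + v_{6} = v_{0}  ⇒ sig = (2;(1))
  P={2,6}:  v_{2} + v_{6} = v_{4}  ⇒ sig = (2;(1))
  P={3,4}:  v_{3} + v_{4} = v_{6}  ⇒ sig = (2;(1))
  P={4,6}:  v_{4} + v_{6} = v_{1}  ⇒ sig = (2;(1))
  P={5,6}:  v_{5} + v_{6} = v_{3}  ⇒ sig = (2;(1))
  P={0,2}:  v_{0} + v_{2} = v_{1} + v_{4}  ⇒ sig = (2;(1,1))
  P={0,4}:  v_{0} + v_{4} = 2·v_{1}  ⇒ sig = (2;(2))
  P={0,5}:  v_{0} + v_{5} = 2·v_{6}  ⇒ sig = (2;(2))
  P={1,2}:  v_{1} + v_{2} = 2·v_{4}  ⇒ sig = (2;(2))
  P={1,3}:  v_{1} + v_{3} = 2·v_{6}  ⇒ sig = (2;(2))
  P={0,3}:  v_{0} + v_{3} = 3·v_{6}  ⇒ sig = (2;(3))

Signatures (|P|; sorted positive RHS coefficients), sorted:
[(2;()), (2;()), (2;(1)), (2;(1)), (2;(1)), (2;(1)), (2;(1)), (2;(1)), (2;(1,1)), (2;(2)), (2;(2)), (2;(2)), (2;(2)), (2;(3))]


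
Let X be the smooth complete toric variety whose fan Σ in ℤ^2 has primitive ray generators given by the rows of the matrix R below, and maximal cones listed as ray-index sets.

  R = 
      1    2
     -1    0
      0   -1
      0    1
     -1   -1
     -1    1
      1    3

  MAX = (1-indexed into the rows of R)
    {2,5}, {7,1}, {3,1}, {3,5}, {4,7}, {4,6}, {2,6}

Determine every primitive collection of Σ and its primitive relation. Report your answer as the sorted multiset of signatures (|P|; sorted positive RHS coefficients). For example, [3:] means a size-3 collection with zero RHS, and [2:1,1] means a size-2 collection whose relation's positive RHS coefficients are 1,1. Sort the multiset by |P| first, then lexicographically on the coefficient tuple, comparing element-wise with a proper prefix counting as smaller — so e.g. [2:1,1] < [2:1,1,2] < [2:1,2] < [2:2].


14 minimal non-faces of Δ(Σ) (on 7 rays):

  • {3,4}:  v_{3} + v_{4} = 0  ⟹  sig = [2:]
  • {1,4}:  v_{1} + v_{4} = v_{7}  ⟹  sig = [2:1]
  • {1,5}:  v_{1} + v_{5} = v_{4}  ⟹  sig = [2:1]
  • {2,3}:  v_{2} + v_{3} = v_{5}  ⟹  sig = [2:1]
  • {2,4}:  v_{2} + v_{4} = v_{6}  ⟹  sig = [2:1]
  • {3,6}:  v_{3} + v_{6} = v_{2}  ⟹  sig = [2:1]
  • {3,7}:  v_{3} + v_{7} = v_{1}  ⟹  sig = [2:1]
  • {4,5}:  v_{4} + v_{5} = v_{2}  ⟹  sig = [2:1]
  • {1,2}:  v_{1} + v_{2} = 2·v_{4}  ⟹  sig = [2:2]
  • {5,6}:  v_{5} + v_{6} = 2·v_{2}  ⟹  sig = [2:2]
  • {5,7}:  v_{5} + v_{7} = 2·v_{4}  ⟹  sig = [2:2]
  • {1,6}:  v_{1} + v_{6} = 3·v_{4}  ⟹  sig = [2:3]
  • {2,7}:  v_{2} + v_{7} = 3·v_{4}  ⟹  sig = [2:3]
  • {6,7}:  v_{6} + v_{7} = 4·v_{4}  ⟹  sig = [2:4]

so the primitive-relation signature multiset is
{ [2:],  [2:1] ×7,  [2:2] ×3,  [2:3] ×2,  [2:4] }


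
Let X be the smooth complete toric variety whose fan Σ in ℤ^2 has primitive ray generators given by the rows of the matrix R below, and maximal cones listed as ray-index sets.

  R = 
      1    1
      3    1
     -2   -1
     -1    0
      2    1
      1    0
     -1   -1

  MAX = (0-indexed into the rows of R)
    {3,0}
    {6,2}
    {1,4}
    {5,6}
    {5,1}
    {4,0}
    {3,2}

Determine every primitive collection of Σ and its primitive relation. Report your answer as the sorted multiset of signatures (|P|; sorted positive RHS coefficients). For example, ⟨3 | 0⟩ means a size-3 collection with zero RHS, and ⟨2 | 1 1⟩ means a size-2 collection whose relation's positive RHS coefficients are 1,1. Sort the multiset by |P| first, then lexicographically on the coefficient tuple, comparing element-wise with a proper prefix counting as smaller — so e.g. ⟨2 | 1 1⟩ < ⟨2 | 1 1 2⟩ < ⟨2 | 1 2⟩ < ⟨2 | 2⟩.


|primitive collections| = 14. Relations:

  {0,6}:  v_{0} + v_{6} = 0 ; sig = ⟨2 | 0⟩
  {2,4}:  v_{2} + v_{4} = 0 ; sig = ⟨2 | 0⟩
  {3,5}:  v_{3} + v_{5} = 0 ; sig = ⟨2 | 0⟩
  {0,2}:  v_{0} + v_{2} = v_{3} ; sig = ⟨2 | 1⟩
  {0,5}:  v_{0} + v_{5} = v_{4} ; sig = ⟨2 | 1⟩
  {1,2}:  v_{1} + v_{2} = v_{5} ; sig = ⟨2 | 1⟩
  {1,3}:  v_{1} + v_{3} = v_{4} ; sig = ⟨2 | 1⟩
  {2,5}:  v_{2} + v_{5} = v_{6} ; sig = ⟨2 | 1⟩
  {3,4}:  v_{3} + v_{4} = v_{0} ; sig = ⟨2 | 1⟩
  {3,6}:  v_{3} + v_{6} = v_{2} ; sig = ⟨2 | 1⟩
  {4,5}:  v_{4} + v_{5} = v_{1} ; sig = ⟨2 | 1⟩
  {4,6}:  v_{4} + v_{6} = v_{5} ; sig = ⟨2 | 1⟩
  {0,1}:  v_{0} + v_{1} = 2·v_{4} ; sig = ⟨2 | 2⟩
  {1,6}:  v_{1} + v_{6} = 2·v_{5} ; sig = ⟨2 | 2⟩

Signatures (|P|; sorted positive RHS coefficients), sorted:
{ ⟨2 | 0⟩ ×3,  ⟨2 | 1⟩ ×9,  ⟨2 | 2⟩ ×2 }


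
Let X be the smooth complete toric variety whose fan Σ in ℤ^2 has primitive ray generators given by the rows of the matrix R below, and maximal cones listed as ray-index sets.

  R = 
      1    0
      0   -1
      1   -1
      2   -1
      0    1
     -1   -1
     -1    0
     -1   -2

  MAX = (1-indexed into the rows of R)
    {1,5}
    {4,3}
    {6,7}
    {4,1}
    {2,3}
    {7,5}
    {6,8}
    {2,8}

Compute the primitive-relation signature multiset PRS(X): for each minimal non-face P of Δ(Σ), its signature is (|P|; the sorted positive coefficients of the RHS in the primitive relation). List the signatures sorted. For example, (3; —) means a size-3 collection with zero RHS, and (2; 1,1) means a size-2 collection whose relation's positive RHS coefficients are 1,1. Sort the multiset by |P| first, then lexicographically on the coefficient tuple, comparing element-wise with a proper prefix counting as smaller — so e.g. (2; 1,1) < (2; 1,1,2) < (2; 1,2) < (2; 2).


Minimal non-faces — 20 found among 8 rays, 8 max cones:

  {1,7}:  v_{1} + v_{7} = 0  so sig = (2; —)
  {2,5}:  v_{2} + v_{5} = 0  so sig = (2; —)
  {1,2}:  v_{1} + v_{2} = v_{3}  so sig = (2; 1)
  {1,3}:  v_{1} + v_{3} = v_{4}  so sig = (2; 1)
  {1,6}:  v_{1} + v_{6} = v_{2}  so sig = (2; 1)
  {2,6}:  v_{2} + v_{6} = v_{8}  so sig = (2; 1)
  {2,7}:  v_{2} + v_{7} = v_{6}  so sig = (2; 1)
  {3,5}:  v_{3} + v_{5} = v_{1}  so sig = (2; 1)
  {3,7}:  v_{3} + v_{7} = v_{2}  so sig = (2; 1)
  {4,7}:  v_{4} + v_{7} = v_{3}  so sig = (2; 1)
  {5,6}:  v_{5} + v_{6} = v_{7}  so sig = (2; 1)
  {5,8}:  v_{5} + v_{8} = v_{6}  so sig = (2; 1)
  {4,6}:  v_{4} + v_{6} = v_{2} + v_{3}  so sig = (2; 1,1)
  {4,8}:  v_{4} + v_{8} = 2·v_{2} + v_{3}  so sig = (2; 1,2)
  {1,8}:  v_{1} + v_{8} = 2·v_{2}  so sig = (2; 2)
  {2,4}:  v_{2} + v_{4} = 2·v_{3}  so sig = (2; 2)
  {3,6}:  v_{3} + v_{6} = 2·v_{2}  so sig = (2; 2)
  {4,5}:  v_{4} + v_{5} = 2·v_{1}  so sig = (2; 2)
  {7,8}:  v_{7} + v_{8} = 2·v_{6}  so sig = (2; 2)
  {3,8}:  v_{3} + v_{8} = 3·v_{2}  so sig = (2; 3)

so the primitive-relation signature multiset is
    |P|=2: 20 collections, coeffs (), (), (1), (1), (1), (1), (1), (1), (1), (1), (1), (1), (1,1), (1,2), (2), (2), (2), (2), (2), (3)


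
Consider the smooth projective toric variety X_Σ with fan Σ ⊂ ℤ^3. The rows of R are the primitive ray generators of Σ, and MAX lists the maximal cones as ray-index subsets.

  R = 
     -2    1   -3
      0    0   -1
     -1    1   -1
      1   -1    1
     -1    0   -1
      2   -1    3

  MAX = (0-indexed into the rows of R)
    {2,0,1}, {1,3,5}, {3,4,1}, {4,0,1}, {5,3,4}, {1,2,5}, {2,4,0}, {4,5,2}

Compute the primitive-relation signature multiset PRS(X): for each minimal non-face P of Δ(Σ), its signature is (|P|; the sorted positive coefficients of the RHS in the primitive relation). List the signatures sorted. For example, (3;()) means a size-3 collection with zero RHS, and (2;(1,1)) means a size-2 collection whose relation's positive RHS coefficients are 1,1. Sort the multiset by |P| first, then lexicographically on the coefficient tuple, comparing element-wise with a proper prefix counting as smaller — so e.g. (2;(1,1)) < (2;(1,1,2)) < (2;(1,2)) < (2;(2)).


The 5 primitive collections of Σ (r=6, n=3):

  P = {0,5}:  v_{0} + v_{5} = 0  ⟹  sig = (2;())
  P = {2,3}:  v_{2} + v_{3} = 0  ⟹  sig = (2;())
  P = {0,3}:  v_{0} + v_{3} = v_{1} + v_{4}  ⟹  sig = (2;(1,1))
  P = {1,2,4}:  v_{1} + v_{2} + v_{4} = v_{0}  ⟹  sig = (3;(1))
  P = {1,4,5}:  v_{1} + v_{4} + v_{5} = v_{3}  ⟹  sig = (3;(1))

Signatures (|P|; sorted positive RHS coefficients), sorted:
{ (2;()) ×2,  (2;(1,1)),  (3;(1)) ×2 }


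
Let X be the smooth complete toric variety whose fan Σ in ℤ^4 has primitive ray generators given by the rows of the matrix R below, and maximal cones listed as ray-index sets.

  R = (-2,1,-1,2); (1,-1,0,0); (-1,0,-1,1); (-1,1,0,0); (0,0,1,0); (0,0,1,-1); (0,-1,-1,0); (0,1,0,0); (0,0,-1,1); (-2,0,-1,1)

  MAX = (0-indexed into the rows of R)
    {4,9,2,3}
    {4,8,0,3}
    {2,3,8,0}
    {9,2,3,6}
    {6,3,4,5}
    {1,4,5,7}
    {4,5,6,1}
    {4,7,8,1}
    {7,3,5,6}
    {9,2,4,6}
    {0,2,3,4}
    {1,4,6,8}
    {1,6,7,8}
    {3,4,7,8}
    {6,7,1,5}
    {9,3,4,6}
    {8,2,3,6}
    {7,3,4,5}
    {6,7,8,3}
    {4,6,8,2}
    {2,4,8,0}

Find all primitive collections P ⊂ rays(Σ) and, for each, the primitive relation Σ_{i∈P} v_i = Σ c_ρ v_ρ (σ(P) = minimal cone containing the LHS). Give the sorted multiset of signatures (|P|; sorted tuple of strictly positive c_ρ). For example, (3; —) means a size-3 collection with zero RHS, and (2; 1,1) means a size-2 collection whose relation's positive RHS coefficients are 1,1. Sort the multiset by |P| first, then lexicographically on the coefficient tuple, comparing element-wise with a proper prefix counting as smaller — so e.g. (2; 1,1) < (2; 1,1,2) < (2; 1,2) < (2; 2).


Δ(Σ) — 10 vertices, 18 min non-faces:

  P={1,3}:  v_{1} + v_{3} = 0 ; sig = (2; —)
  P={5,8}:  v_{5} + v_{8} = 0 ; sig = (2; —)
  P={2,7}:  v_{2} + v_{7} = v_{3} + v_{8} ; sig = (2; 1,1)
  P={7,9}:  v_{7} + v_{9} = v_{2} + v_{3} ; sig = (2; 1,1)
  P={0,1}:  v_{0} + v_{1} = v_{2} + v_{4} + v_{8} ; sig = (2; 1,1,1)
  P={0,5}:  v_{0} + v_{5} = v_{2} + v_{3} + v_{4} ; sig = (2; 1,1,1)
  P={1,2}:  v_{1} + v_{2} = v_{4} + v_{6} + v_{8} ; sig = (2; 1,1,1)
  P={1,9}:  v_{1} + v_{9} = v_{2} + v_{4} + v_{6} ; sig = (2; 1,1,1)
  P={2,5}:  v_{2} + v_{5} = v_{3} + v_{4} + v_{6} ; sig = (2; 1,1,1)
  P={0,9}:  v_{0} + v_{9} = 3·v_{2} + v_{3} + v_{4} ; sig = (2; 1,1,3)
  P={0,7}:  v_{0} + v_{7} = 2·v_{3} + v_{4} + 2·v_{8} ; sig = (2; 1,2,2)
  P={0,6}:  v_{0} + v_{6} = 2·v_{2} ; sig = (2; 2)
  P={8,9}:  v_{8} + v_{9} = 2·v_{2} ; sig = (2; 2)
  P={5,9}:  v_{5} + v_{9} = 2·v_{3} + 2·v_{4} + 2·v_{6} ; sig = (2; 2,2,2)
  P={4,6,7}:  v_{4} + v_{6} + v_{7} = 0 ; sig = (3; —)
  P={2,3,4,6}:  v_{2} + v_{3} + v_{4} + v_{6} = v_{9} ; sig = (4; 1)
  P={2,3,4,8}:  v_{2} + v_{3} + v_{4} + v_{8} = v_{0} ; sig = (4; 1)
  P={3,4,6,8}:  v_{3} + v_{4} + v_{6} + v_{8} = v_{2} ; sig = (4; 1)

Sorted signature multiset PRS(X):
    |P|=2: 14 collections, coeffs (), (), (1,1), (1,1), (1,1,1), (1,1,1), (1,1,1), (1,1,1), (1,1,1), (1,1,3), (1,2,2), (2), (2), (2,2,2)
    |P|=3: 1 collection, coeffs ()
    |P|=4: 3 collections, coeffs (1), (1), (1)


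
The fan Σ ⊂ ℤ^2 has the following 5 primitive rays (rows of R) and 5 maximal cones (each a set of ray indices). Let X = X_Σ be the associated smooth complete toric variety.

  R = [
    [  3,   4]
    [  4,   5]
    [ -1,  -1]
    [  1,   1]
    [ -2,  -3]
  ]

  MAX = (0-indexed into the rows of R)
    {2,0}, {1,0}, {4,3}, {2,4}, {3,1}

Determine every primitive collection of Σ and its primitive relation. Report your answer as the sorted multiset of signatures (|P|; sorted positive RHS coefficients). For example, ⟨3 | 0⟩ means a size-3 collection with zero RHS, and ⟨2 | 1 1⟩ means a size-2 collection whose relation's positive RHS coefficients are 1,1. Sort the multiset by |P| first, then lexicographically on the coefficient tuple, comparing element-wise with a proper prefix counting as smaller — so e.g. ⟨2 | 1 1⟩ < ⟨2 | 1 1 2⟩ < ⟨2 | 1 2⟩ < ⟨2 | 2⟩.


5 minimal non-faces of Δ(Σ) (on 5 rays):

  {2,3}:  v_{2} + v_{3} = 0  ⇒ sig = ⟨2 | 0⟩
  {0,3}:  v_{0} + v_{3} = v_{1}  ⇒ sig = ⟨2 | 1⟩
  {0,4}:  v_{0} + v_{4} = v_{3}  ⇒ sig = ⟨2 | 1⟩
  {1,2}:  v_{1} + v_{2} = v_{0}  ⇒ sig = ⟨2 | 1⟩
  {1,4}:  v_{1} + v_{4} = 2·v_{3}  ⇒ sig = ⟨2 | 2⟩

Sorted signature multiset PRS(X):
[⟨2 | 0⟩, ⟨2 | 1⟩, ⟨2 | 1⟩, ⟨2 | 1⟩, ⟨2 | 2⟩]
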